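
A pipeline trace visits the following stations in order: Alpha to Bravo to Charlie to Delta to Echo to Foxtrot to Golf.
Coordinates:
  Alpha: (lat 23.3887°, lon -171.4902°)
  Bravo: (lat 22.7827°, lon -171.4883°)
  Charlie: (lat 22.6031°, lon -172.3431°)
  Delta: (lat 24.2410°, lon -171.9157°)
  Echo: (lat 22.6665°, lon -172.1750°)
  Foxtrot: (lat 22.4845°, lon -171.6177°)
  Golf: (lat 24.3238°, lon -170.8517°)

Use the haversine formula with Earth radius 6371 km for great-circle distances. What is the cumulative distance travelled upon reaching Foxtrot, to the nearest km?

Leg distances:
Alpha→Bravo: 67.4 km  (cumulative 67.4 km)
Bravo→Charlie: 89.9 km  (cumulative 157.3 km)
Charlie→Delta: 187.3 km  (cumulative 344.6 km)
Delta→Echo: 177.1 km  (cumulative 521.7 km)
Echo→Foxtrot: 60.7 km  (cumulative 582.4 km)
Cumulative distance at Foxtrot ≈ 582 km.

582 km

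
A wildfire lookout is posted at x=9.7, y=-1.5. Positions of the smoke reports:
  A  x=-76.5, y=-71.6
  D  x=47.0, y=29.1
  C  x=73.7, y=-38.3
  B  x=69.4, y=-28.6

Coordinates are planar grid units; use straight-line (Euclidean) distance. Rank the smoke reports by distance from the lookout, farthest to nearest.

A, C, B, D

Computing each straight-line distance from x=9.7, y=-1.5:
A x=-76.5, y=-71.6: 111.1
C x=73.7, y=-38.3: 73.8
B x=69.4, y=-28.6: 65.6
D x=47.0, y=29.1: 48.2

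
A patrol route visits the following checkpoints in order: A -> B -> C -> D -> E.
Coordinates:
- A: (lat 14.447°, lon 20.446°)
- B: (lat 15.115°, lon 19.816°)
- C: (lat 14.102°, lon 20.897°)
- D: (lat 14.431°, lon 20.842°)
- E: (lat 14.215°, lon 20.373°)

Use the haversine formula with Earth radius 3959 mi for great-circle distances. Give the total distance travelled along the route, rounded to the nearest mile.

221 mi

Leg distances:
A→B: 62.5 mi  (cumulative 62.5 mi)
B→C: 100.6 mi  (cumulative 163.1 mi)
C→D: 23.0 mi  (cumulative 186.1 mi)
D→E: 34.8 mi  (cumulative 220.9 mi)
Total route length ≈ 221 mi.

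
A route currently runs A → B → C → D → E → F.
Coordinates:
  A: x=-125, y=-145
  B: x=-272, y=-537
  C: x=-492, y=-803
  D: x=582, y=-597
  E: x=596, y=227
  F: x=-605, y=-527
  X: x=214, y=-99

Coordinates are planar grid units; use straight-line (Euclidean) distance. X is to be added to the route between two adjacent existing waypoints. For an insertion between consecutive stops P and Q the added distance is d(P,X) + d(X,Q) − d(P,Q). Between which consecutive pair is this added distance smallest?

between E and F

Added distance for inserting X between each consecutive pair:
A–B: 577.7
B–C: 1306.1
C–D: 522.7
D–E: 297.3
E–F: 8.2
Smallest added distance is 8.2, inserting between E and F.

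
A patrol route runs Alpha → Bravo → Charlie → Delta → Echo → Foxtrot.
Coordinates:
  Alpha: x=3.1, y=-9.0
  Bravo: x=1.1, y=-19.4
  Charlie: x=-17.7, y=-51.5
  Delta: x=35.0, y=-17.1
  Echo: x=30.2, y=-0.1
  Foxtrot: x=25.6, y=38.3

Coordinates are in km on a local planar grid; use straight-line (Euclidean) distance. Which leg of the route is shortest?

Leg distances:
Alpha→Bravo: 10.6 km
Bravo→Charlie: 37.2 km
Charlie→Delta: 62.9 km
Delta→Echo: 17.7 km
Echo→Foxtrot: 38.7 km
The shortest leg is Alpha–Bravo at 10.6 km.

Alpha–Bravo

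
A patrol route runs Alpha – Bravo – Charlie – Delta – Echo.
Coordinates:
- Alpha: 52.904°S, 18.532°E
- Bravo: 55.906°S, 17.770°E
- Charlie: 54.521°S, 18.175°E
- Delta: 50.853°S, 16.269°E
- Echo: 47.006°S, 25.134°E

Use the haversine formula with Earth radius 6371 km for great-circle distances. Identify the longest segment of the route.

Leg distances:
Alpha→Bravo: 337.4 km
Bravo→Charlie: 156.1 km
Charlie→Delta: 427.6 km
Delta→Echo: 775.3 km
The longest leg is Delta–Echo at 775.3 km.

Delta–Echo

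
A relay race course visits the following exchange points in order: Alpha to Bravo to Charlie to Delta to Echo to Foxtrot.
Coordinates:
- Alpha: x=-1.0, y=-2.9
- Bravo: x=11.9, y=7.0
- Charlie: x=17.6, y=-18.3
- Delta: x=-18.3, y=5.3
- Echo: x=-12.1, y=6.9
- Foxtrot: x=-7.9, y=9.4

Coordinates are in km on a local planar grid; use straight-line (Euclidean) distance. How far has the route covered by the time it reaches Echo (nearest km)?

Leg distances:
Alpha→Bravo: 16.3 km  (cumulative 16.3 km)
Bravo→Charlie: 25.9 km  (cumulative 42.2 km)
Charlie→Delta: 43.0 km  (cumulative 85.2 km)
Delta→Echo: 6.4 km  (cumulative 91.6 km)
Cumulative distance at Echo ≈ 92 km.

92 km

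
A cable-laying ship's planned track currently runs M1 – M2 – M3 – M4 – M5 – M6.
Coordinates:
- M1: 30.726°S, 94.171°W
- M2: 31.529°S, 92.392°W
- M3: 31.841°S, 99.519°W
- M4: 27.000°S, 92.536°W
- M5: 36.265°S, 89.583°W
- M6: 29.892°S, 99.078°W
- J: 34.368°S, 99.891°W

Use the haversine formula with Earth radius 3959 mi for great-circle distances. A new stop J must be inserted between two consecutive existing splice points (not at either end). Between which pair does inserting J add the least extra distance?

between M5 and M6

Added distance for inserting J between each consecutive pair:
M1–M2: 775.3 mi
M2–M3: 233.2 mi
M3–M4: 309.5 mi
M4–M5: 602.7 mi
M5–M6: 204.7 mi
Smallest added distance is 204.7 mi, inserting between M5 and M6.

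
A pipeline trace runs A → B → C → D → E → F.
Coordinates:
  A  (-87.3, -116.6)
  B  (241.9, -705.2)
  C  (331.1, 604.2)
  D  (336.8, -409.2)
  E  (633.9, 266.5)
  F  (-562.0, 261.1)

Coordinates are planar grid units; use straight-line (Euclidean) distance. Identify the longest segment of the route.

Leg distances:
A→B: 674.4
B→C: 1312.4
C→D: 1013.4
D→E: 738.1
E→F: 1195.9
The longest leg is B–C at 1312.4.

B–C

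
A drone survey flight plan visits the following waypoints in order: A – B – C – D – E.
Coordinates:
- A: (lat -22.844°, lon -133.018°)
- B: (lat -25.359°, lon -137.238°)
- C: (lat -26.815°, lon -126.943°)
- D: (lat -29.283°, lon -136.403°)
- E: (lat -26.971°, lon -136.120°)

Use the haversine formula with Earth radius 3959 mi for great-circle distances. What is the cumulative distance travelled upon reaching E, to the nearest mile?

1726 mi

Leg distances:
A→B: 317.8 mi  (cumulative 317.8 mi)
B→C: 646.6 mi  (cumulative 964.4 mi)
C→D: 601.3 mi  (cumulative 1565.8 mi)
D→E: 160.7 mi  (cumulative 1726.4 mi)
Cumulative distance at E ≈ 1726 mi.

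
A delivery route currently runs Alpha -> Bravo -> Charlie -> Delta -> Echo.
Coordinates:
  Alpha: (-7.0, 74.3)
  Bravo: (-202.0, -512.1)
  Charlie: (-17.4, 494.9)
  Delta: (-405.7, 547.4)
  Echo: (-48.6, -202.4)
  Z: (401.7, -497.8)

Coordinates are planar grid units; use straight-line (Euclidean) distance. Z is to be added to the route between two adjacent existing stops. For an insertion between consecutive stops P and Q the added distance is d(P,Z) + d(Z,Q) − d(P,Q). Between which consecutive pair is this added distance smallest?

Added distance for inserting Z between each consecutive pair:
Alpha–Bravo: 689.0
Bravo–Charlie: 657.6
Charlie–Delta: 2006.4
Delta–Echo: 1028.8
Smallest added distance is 657.6, inserting between Bravo and Charlie.

between Bravo and Charlie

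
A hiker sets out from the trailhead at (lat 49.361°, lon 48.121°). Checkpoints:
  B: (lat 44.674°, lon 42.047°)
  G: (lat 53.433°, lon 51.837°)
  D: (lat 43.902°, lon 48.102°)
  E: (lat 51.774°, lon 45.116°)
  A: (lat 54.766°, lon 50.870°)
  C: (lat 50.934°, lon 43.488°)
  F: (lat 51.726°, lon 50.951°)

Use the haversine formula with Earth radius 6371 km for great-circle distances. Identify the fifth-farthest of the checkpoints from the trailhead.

C

Distance to each, sorted:
B: 695.0 km
A: 629.6 km
D: 607.0 km
G: 520.9 km
C: 373.5 km
E: 342.0 km
F: 330.3 km
The fifth-farthest is C at 373.5 km.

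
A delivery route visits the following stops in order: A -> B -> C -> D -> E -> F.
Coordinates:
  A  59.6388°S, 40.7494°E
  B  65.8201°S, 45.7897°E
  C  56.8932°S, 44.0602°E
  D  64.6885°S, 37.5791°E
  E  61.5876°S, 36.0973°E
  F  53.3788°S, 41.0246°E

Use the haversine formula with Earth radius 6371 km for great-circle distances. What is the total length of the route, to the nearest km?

Leg distances:
A→B: 733.2 km  (cumulative 733.2 km)
B→C: 996.8 km  (cumulative 1730.0 km)
C→D: 934.3 km  (cumulative 2664.3 km)
D→E: 352.7 km  (cumulative 3017.0 km)
E→F: 958.4 km  (cumulative 3975.4 km)
Total route length ≈ 3975 km.

3975 km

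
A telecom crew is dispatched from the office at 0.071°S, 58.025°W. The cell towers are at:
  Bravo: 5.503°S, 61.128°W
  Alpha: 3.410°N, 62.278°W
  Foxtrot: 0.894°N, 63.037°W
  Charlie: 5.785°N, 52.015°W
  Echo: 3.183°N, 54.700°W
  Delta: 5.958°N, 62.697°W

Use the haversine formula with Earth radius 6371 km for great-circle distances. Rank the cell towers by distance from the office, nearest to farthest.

Distance from the office at 0.071°S, 58.025°W to each:
Echo 3.183°N, 54.700°W: 517.2 km
Foxtrot 0.894°N, 63.037°W: 567.5 km
Alpha 3.410°N, 62.278°W: 610.9 km
Bravo 5.503°S, 61.128°W: 695.3 km
Delta 5.958°N, 62.697°W: 847.6 km
Charlie 5.785°N, 52.015°W: 932.3 km

Echo, Foxtrot, Alpha, Bravo, Delta, Charlie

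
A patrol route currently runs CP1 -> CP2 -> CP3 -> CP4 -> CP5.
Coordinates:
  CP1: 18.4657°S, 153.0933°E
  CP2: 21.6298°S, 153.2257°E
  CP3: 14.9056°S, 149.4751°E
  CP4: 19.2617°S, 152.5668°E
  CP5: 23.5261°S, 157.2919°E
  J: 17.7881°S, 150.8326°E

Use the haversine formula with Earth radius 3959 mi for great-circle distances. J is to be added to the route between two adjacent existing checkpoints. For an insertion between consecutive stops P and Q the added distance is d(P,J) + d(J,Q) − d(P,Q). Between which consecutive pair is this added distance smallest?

between CP2 and CP3

Added distance for inserting J between each consecutive pair:
CP1–CP2: 244.6 mi
CP2–CP3: 0.6 mi
CP3–CP4: 7.4 mi
CP4–CP5: 304.9 mi
Smallest added distance is 0.6 mi, inserting between CP2 and CP3.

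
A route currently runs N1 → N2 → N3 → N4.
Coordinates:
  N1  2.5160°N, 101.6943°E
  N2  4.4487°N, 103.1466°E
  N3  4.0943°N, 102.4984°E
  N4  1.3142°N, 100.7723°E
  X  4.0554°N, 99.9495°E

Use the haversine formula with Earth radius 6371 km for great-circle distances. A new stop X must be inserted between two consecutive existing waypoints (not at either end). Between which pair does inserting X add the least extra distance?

between N3 and N4

Added distance for inserting X between each consecutive pair:
N1–N2: 347.1 km
N2–N3: 558.0 km
N3–N4: 237.2 km
Smallest added distance is 237.2 km, inserting between N3 and N4.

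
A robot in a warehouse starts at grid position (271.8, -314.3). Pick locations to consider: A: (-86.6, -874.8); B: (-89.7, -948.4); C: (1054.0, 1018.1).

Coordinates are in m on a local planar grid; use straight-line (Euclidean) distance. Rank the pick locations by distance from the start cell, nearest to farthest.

Distance from the start cell at (271.8, -314.3) to each:
A (-86.6, -874.8): 665.3 m
B (-89.7, -948.4): 729.9 m
C (1054.0, 1018.1): 1545.0 m

A, B, C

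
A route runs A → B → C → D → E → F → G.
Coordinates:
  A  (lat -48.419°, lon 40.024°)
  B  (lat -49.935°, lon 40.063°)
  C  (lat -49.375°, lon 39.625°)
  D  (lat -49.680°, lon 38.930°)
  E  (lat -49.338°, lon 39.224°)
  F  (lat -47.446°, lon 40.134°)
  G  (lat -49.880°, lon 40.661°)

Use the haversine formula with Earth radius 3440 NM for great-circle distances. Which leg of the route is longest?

F–G

Leg distances:
A→B: 91.0 NM
B→C: 37.7 NM
C→D: 32.7 NM
D→E: 23.5 NM
E→F: 119.2 NM
F→G: 147.6 NM
The longest leg is F–G at 147.6 NM.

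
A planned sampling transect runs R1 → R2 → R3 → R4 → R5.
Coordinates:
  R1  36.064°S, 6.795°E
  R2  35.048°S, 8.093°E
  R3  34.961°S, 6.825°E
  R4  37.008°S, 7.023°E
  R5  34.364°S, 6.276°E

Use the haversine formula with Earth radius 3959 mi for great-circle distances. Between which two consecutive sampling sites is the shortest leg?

R2–R3

Leg distances:
R1→R2: 101.3 mi
R2→R3: 72.0 mi
R3→R4: 141.9 mi
R4→R5: 187.4 mi
The shortest leg is R2–R3 at 72.0 mi.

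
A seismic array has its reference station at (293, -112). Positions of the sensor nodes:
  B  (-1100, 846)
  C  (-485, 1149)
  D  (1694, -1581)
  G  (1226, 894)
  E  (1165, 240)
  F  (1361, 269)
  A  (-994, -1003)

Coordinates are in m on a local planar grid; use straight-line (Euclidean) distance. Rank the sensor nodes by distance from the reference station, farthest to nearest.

D, B, A, C, G, F, E

Distance from the reference station at (293, -112) to each:
D (1694, -1581): 2030.0 m
B (-1100, 846): 1690.6 m
A (-994, -1003): 1565.3 m
C (-485, 1149): 1481.7 m
G (1226, 894): 1372.1 m
F (1361, 269): 1133.9 m
E (1165, 240): 940.4 m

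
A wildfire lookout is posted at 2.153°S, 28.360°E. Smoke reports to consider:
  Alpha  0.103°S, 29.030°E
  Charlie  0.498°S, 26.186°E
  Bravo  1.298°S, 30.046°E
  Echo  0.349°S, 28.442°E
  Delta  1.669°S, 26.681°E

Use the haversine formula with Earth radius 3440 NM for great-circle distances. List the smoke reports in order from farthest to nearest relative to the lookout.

Distances from the lookout:
Charlie 0.498°S, 26.186°E: 164.0 NM
Alpha 0.103°S, 29.030°E: 129.5 NM
Bravo 1.298°S, 30.046°E: 113.5 NM
Echo 0.349°S, 28.442°E: 108.4 NM
Delta 1.669°S, 26.681°E: 104.9 NM

Charlie, Alpha, Bravo, Echo, Delta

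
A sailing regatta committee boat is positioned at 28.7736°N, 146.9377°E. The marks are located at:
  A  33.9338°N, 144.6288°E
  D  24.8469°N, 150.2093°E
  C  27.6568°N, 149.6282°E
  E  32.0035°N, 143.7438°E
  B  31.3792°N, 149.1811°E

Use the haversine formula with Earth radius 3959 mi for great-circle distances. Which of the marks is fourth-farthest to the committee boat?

B

Distances from the committee boat (28.7736°N, 146.9377°E):
A: 381.7 mi
D: 338.1 mi
E: 293.3 mi
B: 224.5 mi
C: 181.1 mi
The fourth-farthest is B at 224.5 mi.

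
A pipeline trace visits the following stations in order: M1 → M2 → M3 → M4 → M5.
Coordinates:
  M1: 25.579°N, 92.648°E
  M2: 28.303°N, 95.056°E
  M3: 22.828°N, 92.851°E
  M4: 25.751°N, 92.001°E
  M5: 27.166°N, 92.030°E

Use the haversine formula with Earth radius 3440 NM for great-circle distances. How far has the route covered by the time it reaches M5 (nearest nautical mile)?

824 NM

Leg distances:
M1→M2: 208.2 NM  (cumulative 208.2 NM)
M2→M3: 349.7 NM  (cumulative 557.9 NM)
M3→M4: 181.6 NM  (cumulative 739.5 NM)
M4→M5: 85.0 NM  (cumulative 824.4 NM)
Cumulative distance at M5 ≈ 824 NM.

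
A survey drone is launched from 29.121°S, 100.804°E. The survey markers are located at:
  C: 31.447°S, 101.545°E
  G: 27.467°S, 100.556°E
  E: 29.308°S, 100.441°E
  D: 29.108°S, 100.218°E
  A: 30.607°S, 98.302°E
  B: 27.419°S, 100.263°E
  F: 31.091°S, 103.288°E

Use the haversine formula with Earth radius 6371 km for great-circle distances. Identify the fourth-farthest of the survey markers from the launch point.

Distance to each, sorted:
F: 324.1 km
A: 292.4 km
C: 268.2 km
B: 196.5 km
G: 185.5 km
D: 56.9 km
E: 40.9 km
The fourth-farthest is B at 196.5 km.

B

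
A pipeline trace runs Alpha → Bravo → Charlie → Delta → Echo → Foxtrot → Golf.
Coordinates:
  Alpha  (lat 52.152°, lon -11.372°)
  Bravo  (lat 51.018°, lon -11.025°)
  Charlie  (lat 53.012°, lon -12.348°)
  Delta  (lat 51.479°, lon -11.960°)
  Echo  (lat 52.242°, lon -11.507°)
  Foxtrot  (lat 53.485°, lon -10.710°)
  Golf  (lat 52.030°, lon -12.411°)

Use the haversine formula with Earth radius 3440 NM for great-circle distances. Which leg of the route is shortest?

Delta–Echo

Leg distances:
Alpha→Bravo: 69.3 NM
Bravo→Charlie: 129.3 NM
Charlie→Delta: 93.1 NM
Delta→Echo: 48.8 NM
Echo→Foxtrot: 80.0 NM
Foxtrot→Golf: 107.0 NM
The shortest leg is Delta–Echo at 48.8 NM.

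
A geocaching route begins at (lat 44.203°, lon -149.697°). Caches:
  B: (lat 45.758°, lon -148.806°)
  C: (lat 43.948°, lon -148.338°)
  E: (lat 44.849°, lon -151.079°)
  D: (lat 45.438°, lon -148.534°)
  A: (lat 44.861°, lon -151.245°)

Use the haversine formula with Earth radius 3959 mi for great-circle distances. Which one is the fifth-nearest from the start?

Distances from the start ((lat 44.203°, lon -149.697°)):
C: 69.7 mi
E: 81.4 mi
A: 88.8 mi
D: 102.6 mi
B: 115.9 mi
The fifth-nearest is B at 115.9 mi.

B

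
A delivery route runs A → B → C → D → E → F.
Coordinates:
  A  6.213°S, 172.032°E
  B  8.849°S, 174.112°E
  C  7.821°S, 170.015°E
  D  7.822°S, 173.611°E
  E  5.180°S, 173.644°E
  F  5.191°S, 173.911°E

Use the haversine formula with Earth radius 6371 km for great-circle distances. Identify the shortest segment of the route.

Leg distances:
A→B: 372.1 km
B→C: 465.0 km
C→D: 396.1 km
D→E: 293.8 km
E→F: 29.6 km
The shortest leg is E–F at 29.6 km.

E–F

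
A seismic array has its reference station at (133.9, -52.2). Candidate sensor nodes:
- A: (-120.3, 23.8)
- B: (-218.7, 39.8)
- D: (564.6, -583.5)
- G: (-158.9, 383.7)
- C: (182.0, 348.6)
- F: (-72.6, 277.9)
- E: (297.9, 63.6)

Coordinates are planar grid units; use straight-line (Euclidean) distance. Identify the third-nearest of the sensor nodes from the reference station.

Distance to each, sorted:
E: 200.8
A: 265.3
B: 364.4
F: 389.4
C: 403.7
G: 525.1
D: 683.9
The third-nearest is B at 364.4.

B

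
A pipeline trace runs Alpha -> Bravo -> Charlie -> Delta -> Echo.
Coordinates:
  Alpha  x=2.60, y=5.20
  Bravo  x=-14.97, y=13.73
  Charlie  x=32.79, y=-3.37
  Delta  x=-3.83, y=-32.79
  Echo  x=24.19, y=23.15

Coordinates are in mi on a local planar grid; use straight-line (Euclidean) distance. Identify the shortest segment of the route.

Alpha–Bravo

Leg distances:
Alpha→Bravo: 19.5 mi
Bravo→Charlie: 50.7 mi
Charlie→Delta: 47.0 mi
Delta→Echo: 62.6 mi
The shortest leg is Alpha–Bravo at 19.5 mi.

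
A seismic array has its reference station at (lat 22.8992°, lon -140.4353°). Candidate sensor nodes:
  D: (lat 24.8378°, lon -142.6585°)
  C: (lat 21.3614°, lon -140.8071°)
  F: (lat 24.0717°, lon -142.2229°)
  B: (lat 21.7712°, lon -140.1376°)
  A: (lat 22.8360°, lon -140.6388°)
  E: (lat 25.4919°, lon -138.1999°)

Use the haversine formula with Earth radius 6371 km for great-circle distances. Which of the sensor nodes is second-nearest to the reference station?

B

Distance to each, sorted:
A: 22.0 km
B: 129.1 km
C: 175.2 km
F: 224.1 km
D: 312.4 km
E: 366.7 km
The second-nearest is B at 129.1 km.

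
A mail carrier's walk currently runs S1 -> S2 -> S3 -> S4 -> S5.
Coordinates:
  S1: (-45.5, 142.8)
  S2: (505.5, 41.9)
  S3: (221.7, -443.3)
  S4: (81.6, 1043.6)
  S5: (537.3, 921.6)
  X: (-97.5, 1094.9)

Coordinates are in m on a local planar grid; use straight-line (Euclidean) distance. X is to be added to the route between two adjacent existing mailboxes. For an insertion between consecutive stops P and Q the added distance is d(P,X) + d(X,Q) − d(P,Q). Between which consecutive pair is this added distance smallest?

between S3 and S4

Added distance for inserting X between each consecutive pair:
S1–S2: 1606.8 m
S2–S3: 2222.3 m
S3–S4: 263.8 m
S4–S5: 372.6 m
Smallest added distance is 263.8 m, inserting between S3 and S4.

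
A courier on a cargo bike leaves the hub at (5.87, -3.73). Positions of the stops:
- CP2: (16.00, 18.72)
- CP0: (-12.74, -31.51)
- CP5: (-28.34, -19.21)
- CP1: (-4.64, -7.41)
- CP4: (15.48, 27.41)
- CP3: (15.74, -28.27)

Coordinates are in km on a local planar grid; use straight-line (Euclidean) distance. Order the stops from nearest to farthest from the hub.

Computing each straight-line distance from (5.87, -3.73):
CP1 (-4.64, -7.41): 11.1 km
CP2 (16.00, 18.72): 24.6 km
CP3 (15.74, -28.27): 26.5 km
CP4 (15.48, 27.41): 32.6 km
CP0 (-12.74, -31.51): 33.4 km
CP5 (-28.34, -19.21): 37.5 km

CP1, CP2, CP3, CP4, CP0, CP5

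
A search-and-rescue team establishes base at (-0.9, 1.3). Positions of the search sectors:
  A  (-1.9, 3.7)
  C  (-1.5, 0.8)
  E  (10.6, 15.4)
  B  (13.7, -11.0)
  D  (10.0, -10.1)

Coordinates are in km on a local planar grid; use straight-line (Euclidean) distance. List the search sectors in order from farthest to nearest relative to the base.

Computing each straight-line distance from (-0.9, 1.3):
B (13.7, -11.0): 19.1 km
E (10.6, 15.4): 18.2 km
D (10.0, -10.1): 15.8 km
A (-1.9, 3.7): 2.6 km
C (-1.5, 0.8): 0.8 km

B, E, D, A, C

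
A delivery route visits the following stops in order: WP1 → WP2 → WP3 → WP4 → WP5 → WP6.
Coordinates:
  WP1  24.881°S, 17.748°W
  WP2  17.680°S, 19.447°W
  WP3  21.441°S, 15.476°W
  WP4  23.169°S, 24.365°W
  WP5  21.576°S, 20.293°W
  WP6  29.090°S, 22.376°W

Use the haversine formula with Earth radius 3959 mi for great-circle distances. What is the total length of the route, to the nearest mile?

Leg distances:
WP1→WP2: 509.4 mi  (cumulative 509.4 mi)
WP2→WP3: 366.5 mi  (cumulative 876.0 mi)
WP3→WP4: 580.5 mi  (cumulative 1456.5 mi)
WP4→WP5: 282.5 mi  (cumulative 1739.0 mi)
WP5→WP6: 535.2 mi  (cumulative 2274.2 mi)
Total route length ≈ 2274 mi.

2274 mi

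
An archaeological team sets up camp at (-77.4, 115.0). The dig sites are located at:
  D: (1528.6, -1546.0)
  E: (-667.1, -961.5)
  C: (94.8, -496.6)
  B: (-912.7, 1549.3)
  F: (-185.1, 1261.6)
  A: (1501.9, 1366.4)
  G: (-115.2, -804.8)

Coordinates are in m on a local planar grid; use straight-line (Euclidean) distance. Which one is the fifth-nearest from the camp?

Distance to each, sorted:
C: 635.4 m
G: 920.6 m
F: 1151.6 m
E: 1227.4 m
B: 1659.8 m
A: 2015.0 m
D: 2310.4 m
The fifth-nearest is B at 1659.8 m.

B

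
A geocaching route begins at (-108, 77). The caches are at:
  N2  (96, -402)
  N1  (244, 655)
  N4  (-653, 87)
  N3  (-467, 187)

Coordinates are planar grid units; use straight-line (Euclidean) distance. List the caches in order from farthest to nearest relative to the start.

Distances from the start:
N1 (244, 655): 676.7
N4 (-653, 87): 545.1
N2 (96, -402): 520.6
N3 (-467, 187): 375.5

N1, N4, N2, N3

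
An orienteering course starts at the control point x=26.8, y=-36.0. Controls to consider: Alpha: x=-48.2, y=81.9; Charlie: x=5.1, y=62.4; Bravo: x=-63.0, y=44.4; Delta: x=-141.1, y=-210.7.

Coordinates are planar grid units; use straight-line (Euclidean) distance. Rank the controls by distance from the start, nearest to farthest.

Charlie, Bravo, Alpha, Delta

Distance from the start at x=26.8, y=-36.0 to each:
Charlie x=5.1, y=62.4: 100.8
Bravo x=-63.0, y=44.4: 120.5
Alpha x=-48.2, y=81.9: 139.7
Delta x=-141.1, y=-210.7: 242.3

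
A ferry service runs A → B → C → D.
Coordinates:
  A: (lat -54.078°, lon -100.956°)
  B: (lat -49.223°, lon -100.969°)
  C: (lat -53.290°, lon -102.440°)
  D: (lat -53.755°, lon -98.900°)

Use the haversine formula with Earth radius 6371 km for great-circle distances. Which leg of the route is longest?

Leg distances:
A→B: 539.9 km
B→C: 463.6 km
C→D: 239.6 km
The longest leg is A–B at 539.9 km.

A–B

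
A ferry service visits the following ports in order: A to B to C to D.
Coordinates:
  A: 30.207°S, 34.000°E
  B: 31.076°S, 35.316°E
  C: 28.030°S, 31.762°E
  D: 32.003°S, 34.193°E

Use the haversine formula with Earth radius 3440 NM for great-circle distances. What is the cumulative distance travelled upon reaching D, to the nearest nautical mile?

616 NM

Leg distances:
A→B: 85.7 NM  (cumulative 85.7 NM)
B→C: 260.5 NM  (cumulative 346.2 NM)
C→D: 269.9 NM  (cumulative 616.2 NM)
Cumulative distance at D ≈ 616 NM.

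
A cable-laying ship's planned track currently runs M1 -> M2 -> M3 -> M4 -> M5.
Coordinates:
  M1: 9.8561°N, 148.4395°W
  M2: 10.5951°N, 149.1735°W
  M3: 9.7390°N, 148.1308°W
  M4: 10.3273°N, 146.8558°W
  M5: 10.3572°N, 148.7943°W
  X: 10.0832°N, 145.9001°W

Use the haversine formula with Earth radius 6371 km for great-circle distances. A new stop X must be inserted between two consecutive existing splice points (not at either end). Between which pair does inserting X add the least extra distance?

between M3 and M4

Added distance for inserting X between each consecutive pair:
M1–M2: 526.9 km
M2–M3: 461.3 km
M3–M4: 201.2 km
M4–M5: 214.2 km
Smallest added distance is 201.2 km, inserting between M3 and M4.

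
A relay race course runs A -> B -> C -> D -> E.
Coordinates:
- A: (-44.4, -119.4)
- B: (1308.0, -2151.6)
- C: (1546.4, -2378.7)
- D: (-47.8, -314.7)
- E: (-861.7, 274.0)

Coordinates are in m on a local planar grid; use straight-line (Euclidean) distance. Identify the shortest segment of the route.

Leg distances:
A→B: 2441.1 m
B→C: 329.3 m
C→D: 2608.0 m
D→E: 1004.5 m
The shortest leg is B–C at 329.3 m.

B–C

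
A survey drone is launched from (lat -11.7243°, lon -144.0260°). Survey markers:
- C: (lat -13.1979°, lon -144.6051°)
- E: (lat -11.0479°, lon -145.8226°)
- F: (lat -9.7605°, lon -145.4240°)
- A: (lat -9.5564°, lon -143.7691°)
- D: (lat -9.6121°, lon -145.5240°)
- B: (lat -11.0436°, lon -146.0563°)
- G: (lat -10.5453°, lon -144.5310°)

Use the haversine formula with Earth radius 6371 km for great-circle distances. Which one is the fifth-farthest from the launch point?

Distances from the launch point ((lat -11.7243°, lon -144.0260°)):
D: 286.3 km
F: 266.5 km
A: 242.7 km
B: 233.9 km
E: 209.8 km
C: 175.5 km
G: 142.2 km
The fifth-farthest is E at 209.8 km.

E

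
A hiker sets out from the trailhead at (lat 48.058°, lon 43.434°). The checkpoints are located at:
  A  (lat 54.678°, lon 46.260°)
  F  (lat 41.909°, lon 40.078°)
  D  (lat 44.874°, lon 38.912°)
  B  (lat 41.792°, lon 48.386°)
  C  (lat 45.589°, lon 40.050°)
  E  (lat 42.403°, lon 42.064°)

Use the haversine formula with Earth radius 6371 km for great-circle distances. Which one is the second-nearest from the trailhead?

Distance to each, sorted:
C: 376.3 km
D: 495.1 km
E: 637.9 km
F: 732.7 km
A: 761.6 km
B: 798.0 km
The second-nearest is D at 495.1 km.

D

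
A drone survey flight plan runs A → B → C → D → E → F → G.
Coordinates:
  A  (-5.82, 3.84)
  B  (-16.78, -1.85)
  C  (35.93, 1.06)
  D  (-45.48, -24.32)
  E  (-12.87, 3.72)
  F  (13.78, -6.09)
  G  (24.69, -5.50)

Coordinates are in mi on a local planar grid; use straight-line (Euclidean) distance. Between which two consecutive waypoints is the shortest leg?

F–G

Leg distances:
A→B: 12.3 mi
B→C: 52.8 mi
C→D: 85.3 mi
D→E: 43.0 mi
E→F: 28.4 mi
F→G: 10.9 mi
The shortest leg is F–G at 10.9 mi.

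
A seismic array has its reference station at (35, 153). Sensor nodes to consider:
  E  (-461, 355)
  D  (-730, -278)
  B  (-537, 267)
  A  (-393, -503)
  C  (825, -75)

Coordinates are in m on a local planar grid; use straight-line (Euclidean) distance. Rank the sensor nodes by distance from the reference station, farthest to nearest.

D, C, A, B, E

Distance from the reference station at (35, 153) to each:
D (-730, -278): 878.1 m
C (825, -75): 822.2 m
A (-393, -503): 783.3 m
B (-537, 267): 583.2 m
E (-461, 355): 535.6 m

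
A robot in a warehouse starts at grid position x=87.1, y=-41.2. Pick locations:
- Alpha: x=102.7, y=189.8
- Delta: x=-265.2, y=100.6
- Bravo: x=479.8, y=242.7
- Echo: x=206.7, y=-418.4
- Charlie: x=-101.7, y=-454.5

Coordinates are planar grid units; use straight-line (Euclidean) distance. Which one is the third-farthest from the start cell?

Echo

Distance to each, sorted:
Bravo: 484.6
Charlie: 454.4
Echo: 395.7
Delta: 379.8
Alpha: 231.5
The third-farthest is Echo at 395.7.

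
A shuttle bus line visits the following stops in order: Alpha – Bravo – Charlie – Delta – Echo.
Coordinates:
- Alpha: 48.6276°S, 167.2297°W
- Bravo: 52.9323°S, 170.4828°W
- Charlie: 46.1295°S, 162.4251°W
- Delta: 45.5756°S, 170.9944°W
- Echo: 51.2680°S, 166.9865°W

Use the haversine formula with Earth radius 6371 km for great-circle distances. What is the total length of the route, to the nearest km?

2848 km

Leg distances:
Alpha→Bravo: 530.4 km  (cumulative 530.4 km)
Bravo→Charlie: 952.9 km  (cumulative 1483.3 km)
Charlie→Delta: 666.2 km  (cumulative 2149.5 km)
Delta→Echo: 698.4 km  (cumulative 2847.8 km)
Total route length ≈ 2848 km.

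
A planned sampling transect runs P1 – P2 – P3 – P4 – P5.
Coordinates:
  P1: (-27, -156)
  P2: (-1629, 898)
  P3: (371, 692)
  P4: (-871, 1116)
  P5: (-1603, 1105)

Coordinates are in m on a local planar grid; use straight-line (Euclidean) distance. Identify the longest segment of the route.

P2–P3

Leg distances:
P1→P2: 1917.6 m
P2→P3: 2010.6 m
P3→P4: 1312.4 m
P4→P5: 732.1 m
The longest leg is P2–P3 at 2010.6 m.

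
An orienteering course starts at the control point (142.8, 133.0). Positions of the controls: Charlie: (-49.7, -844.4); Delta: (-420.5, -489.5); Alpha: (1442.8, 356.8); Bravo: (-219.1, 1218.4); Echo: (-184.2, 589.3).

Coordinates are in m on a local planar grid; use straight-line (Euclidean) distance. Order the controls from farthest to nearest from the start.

Alpha, Bravo, Charlie, Delta, Echo

Distance from the start at (142.8, 133.0) to each:
Alpha (1442.8, 356.8): 1319.1 m
Bravo (-219.1, 1218.4): 1144.1 m
Charlie (-49.7, -844.4): 996.2 m
Delta (-420.5, -489.5): 839.5 m
Echo (-184.2, 589.3): 561.4 m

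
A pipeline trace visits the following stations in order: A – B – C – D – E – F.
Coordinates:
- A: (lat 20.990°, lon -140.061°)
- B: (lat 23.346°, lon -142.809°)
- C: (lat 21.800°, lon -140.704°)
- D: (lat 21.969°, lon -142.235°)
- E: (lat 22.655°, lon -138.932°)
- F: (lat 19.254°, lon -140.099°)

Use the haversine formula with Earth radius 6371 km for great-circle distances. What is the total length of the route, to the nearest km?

1566 km

Leg distances:
A→B: 385.6 km  (cumulative 385.6 km)
B→C: 276.2 km  (cumulative 661.8 km)
C→D: 159.1 km  (cumulative 820.8 km)
D→E: 348.2 km  (cumulative 1169.1 km)
E→F: 397.1 km  (cumulative 1566.2 km)
Total route length ≈ 1566 km.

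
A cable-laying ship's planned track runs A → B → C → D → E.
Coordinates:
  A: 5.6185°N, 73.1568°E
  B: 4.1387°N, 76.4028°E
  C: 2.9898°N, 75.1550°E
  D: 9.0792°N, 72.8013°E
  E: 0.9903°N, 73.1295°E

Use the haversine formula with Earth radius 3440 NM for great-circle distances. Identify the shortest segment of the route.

Leg distances:
A→B: 213.5 NM
B→C: 101.7 NM
C→D: 391.7 NM
D→E: 486.0 NM
The shortest leg is B–C at 101.7 NM.

B–C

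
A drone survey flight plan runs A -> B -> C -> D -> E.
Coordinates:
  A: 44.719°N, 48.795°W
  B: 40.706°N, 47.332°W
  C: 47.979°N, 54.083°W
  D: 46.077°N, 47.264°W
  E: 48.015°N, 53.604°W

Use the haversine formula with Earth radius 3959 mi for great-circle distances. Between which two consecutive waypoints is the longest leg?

Leg distances:
A→B: 287.1 mi
B→C: 602.7 mi
C→D: 346.9 mi
D→E: 327.0 mi
The longest leg is B–C at 602.7 mi.

B–C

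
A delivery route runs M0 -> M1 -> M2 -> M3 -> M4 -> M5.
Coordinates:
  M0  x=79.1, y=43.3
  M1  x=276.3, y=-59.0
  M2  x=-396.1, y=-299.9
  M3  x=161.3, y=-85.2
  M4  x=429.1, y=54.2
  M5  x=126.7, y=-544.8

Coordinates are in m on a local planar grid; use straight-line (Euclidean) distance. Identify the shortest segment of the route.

Leg distances:
M0→M1: 222.2 m
M1→M2: 714.3 m
M2→M3: 597.3 m
M3→M4: 301.9 m
M4→M5: 671.0 m
The shortest leg is M0–M1 at 222.2 m.

M0–M1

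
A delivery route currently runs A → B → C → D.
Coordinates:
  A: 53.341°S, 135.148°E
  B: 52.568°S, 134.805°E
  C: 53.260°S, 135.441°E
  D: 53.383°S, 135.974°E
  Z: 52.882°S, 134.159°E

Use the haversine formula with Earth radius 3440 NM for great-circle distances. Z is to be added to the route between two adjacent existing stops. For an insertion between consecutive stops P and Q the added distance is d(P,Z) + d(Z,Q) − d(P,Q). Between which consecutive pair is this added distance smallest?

Added distance for inserting Z between each consecutive pair:
A–B: 27.1 NM
B–C: 34.1 NM
C–D: 103.0 NM
Smallest added distance is 27.1 NM, inserting between A and B.

between A and B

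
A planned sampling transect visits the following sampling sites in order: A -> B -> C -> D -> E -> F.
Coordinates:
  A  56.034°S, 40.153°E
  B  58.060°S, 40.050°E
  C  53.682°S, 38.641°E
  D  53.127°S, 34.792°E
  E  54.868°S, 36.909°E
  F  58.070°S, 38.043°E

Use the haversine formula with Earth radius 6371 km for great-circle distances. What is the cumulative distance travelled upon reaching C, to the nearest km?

Leg distances:
A→B: 225.4 km  (cumulative 225.4 km)
B→C: 494.7 km  (cumulative 720.0 km)
Cumulative distance at C ≈ 720 km.

720 km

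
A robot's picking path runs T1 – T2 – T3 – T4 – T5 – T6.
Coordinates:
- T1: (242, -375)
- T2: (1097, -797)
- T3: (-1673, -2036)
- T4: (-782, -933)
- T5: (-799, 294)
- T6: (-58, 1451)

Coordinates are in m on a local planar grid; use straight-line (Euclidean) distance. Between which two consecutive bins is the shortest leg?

Leg distances:
T1→T2: 953.5 m
T2→T3: 3034.5 m
T3→T4: 1417.9 m
T4→T5: 1227.1 m
T5→T6: 1373.9 m
The shortest leg is T1–T2 at 953.5 m.

T1–T2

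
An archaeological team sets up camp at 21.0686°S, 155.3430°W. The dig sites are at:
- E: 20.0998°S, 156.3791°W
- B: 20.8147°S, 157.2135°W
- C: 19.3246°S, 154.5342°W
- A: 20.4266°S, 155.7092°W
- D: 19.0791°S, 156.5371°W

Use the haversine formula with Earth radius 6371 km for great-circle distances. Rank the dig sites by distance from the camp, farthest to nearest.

Computing each great-circle distance from 21.0686°S, 155.3430°W:
D 19.0791°S, 156.5371°W: 253.9 km
C 19.3246°S, 154.5342°W: 211.5 km
B 20.8147°S, 157.2135°W: 196.3 km
E 20.0998°S, 156.3791°W: 152.4 km
A 20.4266°S, 155.7092°W: 80.9 km

D, C, B, E, A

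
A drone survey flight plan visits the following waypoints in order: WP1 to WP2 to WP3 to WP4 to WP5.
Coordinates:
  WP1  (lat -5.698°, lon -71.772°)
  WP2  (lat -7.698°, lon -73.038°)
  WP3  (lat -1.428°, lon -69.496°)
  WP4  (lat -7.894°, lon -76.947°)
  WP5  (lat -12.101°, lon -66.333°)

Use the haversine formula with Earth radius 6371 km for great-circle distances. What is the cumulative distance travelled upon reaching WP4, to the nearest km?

Leg distances:
WP1→WP2: 262.7 km  (cumulative 262.7 km)
WP2→WP3: 800.0 km  (cumulative 1062.7 km)
WP3→WP4: 1094.6 km  (cumulative 2157.3 km)
Cumulative distance at WP4 ≈ 2157 km.

2157 km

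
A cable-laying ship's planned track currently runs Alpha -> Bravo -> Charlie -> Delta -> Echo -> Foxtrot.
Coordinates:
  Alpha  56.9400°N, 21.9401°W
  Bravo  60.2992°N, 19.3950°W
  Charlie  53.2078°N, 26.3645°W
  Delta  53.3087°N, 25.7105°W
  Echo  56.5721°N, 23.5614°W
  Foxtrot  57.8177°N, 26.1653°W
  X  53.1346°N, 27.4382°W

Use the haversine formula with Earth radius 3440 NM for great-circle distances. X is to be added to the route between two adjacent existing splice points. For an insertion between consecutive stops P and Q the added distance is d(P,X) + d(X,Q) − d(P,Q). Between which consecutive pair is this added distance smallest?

between Bravo and Charlie

Added distance for inserting X between each consecutive pair:
Alpha–Bravo: 584.1 NM
Bravo–Charlie: 60.3 NM
Charlie–Delta: 77.6 NM
Delta–Echo: 99.5 NM
Echo–Foxtrot: 417.5 NM
Smallest added distance is 60.3 NM, inserting between Bravo and Charlie.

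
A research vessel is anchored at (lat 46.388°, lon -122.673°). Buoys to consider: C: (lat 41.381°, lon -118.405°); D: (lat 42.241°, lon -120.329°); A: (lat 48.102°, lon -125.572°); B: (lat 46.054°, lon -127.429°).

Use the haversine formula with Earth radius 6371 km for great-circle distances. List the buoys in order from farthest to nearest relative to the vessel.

C, D, B, A

Distance from the vessel at (lat 46.388°, lon -122.673°) to each:
C (lat 41.381°, lon -118.405°): 653.2 km
D (lat 42.241°, lon -120.329°): 497.3 km
B (lat 46.054°, lon -127.429°): 367.7 km
A (lat 48.102°, lon -125.572°): 290.2 km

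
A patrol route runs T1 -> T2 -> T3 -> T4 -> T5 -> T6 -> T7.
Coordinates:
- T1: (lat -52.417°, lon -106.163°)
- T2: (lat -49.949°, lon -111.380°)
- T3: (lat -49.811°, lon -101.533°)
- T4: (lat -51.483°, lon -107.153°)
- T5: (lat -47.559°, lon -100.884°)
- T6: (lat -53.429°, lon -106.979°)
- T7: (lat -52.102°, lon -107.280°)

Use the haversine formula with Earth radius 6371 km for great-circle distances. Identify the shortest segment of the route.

Leg distances:
T1→T2: 455.4 km
T2→T3: 705.2 km
T3→T4: 437.5 km
T4→T5: 628.2 km
T5→T6: 781.6 km
T6→T7: 148.9 km
The shortest leg is T6–T7 at 148.9 km.

T6–T7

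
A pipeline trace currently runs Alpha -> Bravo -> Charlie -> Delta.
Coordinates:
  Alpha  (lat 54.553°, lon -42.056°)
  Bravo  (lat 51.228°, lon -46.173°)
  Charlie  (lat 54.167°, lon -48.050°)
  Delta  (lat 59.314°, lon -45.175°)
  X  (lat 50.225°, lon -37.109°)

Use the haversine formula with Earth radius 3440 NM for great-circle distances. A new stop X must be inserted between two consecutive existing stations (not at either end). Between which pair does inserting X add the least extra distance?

between Alpha and Bravo

Added distance for inserting X between each consecutive pair:
Alpha–Bravo: 417.0 NM
Bravo–Charlie: 626.6 NM
Charlie–Delta: 755.2 NM
Smallest added distance is 417.0 NM, inserting between Alpha and Bravo.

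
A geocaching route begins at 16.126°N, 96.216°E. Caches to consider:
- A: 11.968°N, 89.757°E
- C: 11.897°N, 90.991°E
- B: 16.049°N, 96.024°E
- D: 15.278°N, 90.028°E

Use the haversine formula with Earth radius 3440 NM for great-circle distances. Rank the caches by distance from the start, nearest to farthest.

B, D, C, A

Distance from the start at 16.126°N, 96.216°E to each:
B 16.049°N, 96.024°E: 12.0 NM
D 15.278°N, 90.028°E: 361.2 NM
C 11.897°N, 90.991°E: 396.3 NM
A 11.968°N, 89.757°E: 451.4 NM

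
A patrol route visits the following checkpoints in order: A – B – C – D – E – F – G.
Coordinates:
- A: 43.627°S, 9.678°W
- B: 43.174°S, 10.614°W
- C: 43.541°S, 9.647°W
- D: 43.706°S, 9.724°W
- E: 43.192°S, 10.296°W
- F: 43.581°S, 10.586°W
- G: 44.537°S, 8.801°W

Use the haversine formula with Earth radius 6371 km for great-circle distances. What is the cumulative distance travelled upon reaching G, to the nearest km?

Leg distances:
A→B: 90.9 km  (cumulative 90.9 km)
B→C: 88.2 km  (cumulative 179.0 km)
C→D: 19.4 km  (cumulative 198.4 km)
D→E: 73.5 km  (cumulative 271.9 km)
E→F: 49.2 km  (cumulative 321.1 km)
F→G: 177.9 km  (cumulative 499.0 km)
Cumulative distance at G ≈ 499 km.

499 km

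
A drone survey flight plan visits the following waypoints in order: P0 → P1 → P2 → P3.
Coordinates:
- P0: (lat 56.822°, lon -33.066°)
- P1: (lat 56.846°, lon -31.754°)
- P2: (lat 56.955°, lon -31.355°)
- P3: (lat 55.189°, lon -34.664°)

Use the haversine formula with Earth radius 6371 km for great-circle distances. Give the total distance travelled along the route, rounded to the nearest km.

391 km

Leg distances:
P0→P1: 79.9 km  (cumulative 79.9 km)
P1→P2: 27.1 km  (cumulative 106.9 km)
P2→P3: 284.1 km  (cumulative 391.0 km)
Total route length ≈ 391 km.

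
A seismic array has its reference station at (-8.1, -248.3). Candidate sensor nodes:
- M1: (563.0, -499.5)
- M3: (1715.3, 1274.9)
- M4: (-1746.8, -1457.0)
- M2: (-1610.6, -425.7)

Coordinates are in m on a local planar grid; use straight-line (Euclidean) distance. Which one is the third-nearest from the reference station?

M4

Distances from the reference station ((-8.1, -248.3)):
M1: 623.9 m
M2: 1612.3 m
M4: 2117.6 m
M3: 2300.1 m
The third-nearest is M4 at 2117.6 m.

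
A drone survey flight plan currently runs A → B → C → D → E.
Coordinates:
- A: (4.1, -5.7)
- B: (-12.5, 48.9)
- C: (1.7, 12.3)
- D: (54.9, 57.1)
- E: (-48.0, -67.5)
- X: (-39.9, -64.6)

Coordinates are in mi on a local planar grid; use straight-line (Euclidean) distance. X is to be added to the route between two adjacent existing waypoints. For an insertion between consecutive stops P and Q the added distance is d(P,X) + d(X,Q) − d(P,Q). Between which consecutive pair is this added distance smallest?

Added distance for inserting X between each consecutive pair:
A–B: 133.2 mi
B–C: 164.9 mi
C–D: 172.1 mi
D–E: 1.3 mi
Smallest added distance is 1.3 mi, inserting between D and E.

between D and E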